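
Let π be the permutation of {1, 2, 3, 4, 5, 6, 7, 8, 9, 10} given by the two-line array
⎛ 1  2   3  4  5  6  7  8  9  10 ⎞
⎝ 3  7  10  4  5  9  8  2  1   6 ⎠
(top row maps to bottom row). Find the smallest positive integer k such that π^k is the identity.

15

The disjoint-cycle form of π has cycle lengths 5, 3, 1, 1.
The order is lcm(5, 3) = 15.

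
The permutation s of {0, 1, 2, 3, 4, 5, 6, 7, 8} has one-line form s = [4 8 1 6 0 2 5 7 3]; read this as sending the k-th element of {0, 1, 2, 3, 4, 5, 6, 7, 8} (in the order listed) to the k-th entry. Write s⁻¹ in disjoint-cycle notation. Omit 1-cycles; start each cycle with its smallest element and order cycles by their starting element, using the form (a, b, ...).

The cycle decomposition of s is (0, 4)(1, 8, 3, 6, 5, 2).
Reversing each cycle (and rotating so the smallest element leads) gives s⁻¹ = (0, 4)(1, 2, 5, 6, 3, 8).

(0, 4)(1, 2, 5, 6, 3, 8)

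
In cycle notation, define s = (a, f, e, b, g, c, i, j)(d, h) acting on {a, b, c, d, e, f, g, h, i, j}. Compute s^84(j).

b

j lies in the 8-cycle (a, f, e, b, g, c, i, j).
Since the cycle has length 8, s^84 acts on it the same as s^4 (84 mod 8 = 4).
Stepping 4 places around the cycle: j → a → f → e → b.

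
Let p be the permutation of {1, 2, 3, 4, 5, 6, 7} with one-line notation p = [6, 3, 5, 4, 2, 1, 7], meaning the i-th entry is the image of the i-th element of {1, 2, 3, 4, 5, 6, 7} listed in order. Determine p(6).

1

6 is element number 6 of the domain, and entry number 6 of the one-line form is 1, so p(6) = 1.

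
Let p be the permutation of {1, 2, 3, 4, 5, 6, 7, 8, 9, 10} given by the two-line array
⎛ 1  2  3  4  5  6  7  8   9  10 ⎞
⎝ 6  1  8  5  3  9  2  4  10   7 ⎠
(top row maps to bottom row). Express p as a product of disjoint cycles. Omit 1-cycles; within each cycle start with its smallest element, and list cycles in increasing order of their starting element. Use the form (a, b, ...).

(1, 6, 9, 10, 7, 2)(3, 8, 4, 5)

From 1: 1 → 6 → 9 → 10 → 7 → 2 → 1, closing the cycle (1, 6, 9, 10, 7, 2).
Continuing from each remaining unvisited element yields (1, 6, 9, 10, 7, 2)(3, 8, 4, 5).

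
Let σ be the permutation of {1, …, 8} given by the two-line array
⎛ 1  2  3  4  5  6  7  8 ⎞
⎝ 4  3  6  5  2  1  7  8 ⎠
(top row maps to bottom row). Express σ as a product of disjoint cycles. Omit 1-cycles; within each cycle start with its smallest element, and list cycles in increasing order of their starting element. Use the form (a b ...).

(1 4 5 2 3 6)

Start at 1 and follow images: 1 → 4 → 5 → 2 → 3 → 6 → 1, giving the cycle (1 4 5 2 3 6).
Continuing from each remaining unvisited element yields (1 4 5 2 3 6).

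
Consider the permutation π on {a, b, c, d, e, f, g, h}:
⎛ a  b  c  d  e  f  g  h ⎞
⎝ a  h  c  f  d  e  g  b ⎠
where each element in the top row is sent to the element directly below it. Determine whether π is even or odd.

odd

In disjoint-cycle form the cycle lengths are 3, 2, 1, 1, 1.
A cycle is odd iff its length is even; π has 1 even-length cycle, so sgn(π) = (−1)^1 and π is odd.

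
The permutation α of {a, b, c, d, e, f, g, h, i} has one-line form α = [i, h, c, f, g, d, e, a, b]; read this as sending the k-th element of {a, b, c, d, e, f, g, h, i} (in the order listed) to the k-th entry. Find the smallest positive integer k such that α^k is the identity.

Decomposing into disjoint cycles gives cycle lengths 4, 2, 2, 1.
Since disjoint cycles commute, ord(α) = lcm(4, 2, 2) = 4.

4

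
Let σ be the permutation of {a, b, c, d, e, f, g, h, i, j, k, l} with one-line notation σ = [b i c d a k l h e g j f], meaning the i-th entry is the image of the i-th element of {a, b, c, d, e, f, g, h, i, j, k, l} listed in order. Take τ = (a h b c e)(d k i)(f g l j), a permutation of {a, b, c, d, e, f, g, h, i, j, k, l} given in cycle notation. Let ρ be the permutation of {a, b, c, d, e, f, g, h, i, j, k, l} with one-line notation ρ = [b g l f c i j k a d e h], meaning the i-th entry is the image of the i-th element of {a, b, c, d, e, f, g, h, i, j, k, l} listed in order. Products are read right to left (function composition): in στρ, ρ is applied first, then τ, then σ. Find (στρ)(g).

Chase g: ρ(g) = j; τ(j) = f; σ(f) = k. Hence (στρ)(g) = k.

k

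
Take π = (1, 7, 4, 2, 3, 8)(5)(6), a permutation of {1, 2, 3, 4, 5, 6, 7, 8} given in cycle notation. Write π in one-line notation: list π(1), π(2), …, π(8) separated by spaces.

Image by image: 1→7, 2→3, 3→8, 4→2, 5→5, 6→6, 7→4, 8→1.
Listing these in domain order gives 7 3 8 2 5 6 4 1.

7 3 8 2 5 6 4 1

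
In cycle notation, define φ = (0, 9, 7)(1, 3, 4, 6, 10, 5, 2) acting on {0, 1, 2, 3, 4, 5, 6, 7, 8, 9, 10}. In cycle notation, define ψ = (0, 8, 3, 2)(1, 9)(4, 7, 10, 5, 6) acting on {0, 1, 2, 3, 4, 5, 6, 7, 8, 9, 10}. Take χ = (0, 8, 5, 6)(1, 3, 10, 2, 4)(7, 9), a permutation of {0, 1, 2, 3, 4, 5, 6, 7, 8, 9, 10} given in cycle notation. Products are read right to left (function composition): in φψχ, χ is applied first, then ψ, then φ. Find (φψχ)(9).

Apply the permutations in order: χ(9) = 7, then ψ(7) = 10, then φ(10) = 5. So (φψχ)(9) = 5.

5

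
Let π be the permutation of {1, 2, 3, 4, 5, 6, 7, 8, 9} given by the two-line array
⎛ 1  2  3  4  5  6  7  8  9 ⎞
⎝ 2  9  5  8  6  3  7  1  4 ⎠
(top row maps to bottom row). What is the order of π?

15

The disjoint-cycle form of π has cycle lengths 5, 3, 1.
Since disjoint cycles commute, ord(π) = lcm(5, 3) = 15.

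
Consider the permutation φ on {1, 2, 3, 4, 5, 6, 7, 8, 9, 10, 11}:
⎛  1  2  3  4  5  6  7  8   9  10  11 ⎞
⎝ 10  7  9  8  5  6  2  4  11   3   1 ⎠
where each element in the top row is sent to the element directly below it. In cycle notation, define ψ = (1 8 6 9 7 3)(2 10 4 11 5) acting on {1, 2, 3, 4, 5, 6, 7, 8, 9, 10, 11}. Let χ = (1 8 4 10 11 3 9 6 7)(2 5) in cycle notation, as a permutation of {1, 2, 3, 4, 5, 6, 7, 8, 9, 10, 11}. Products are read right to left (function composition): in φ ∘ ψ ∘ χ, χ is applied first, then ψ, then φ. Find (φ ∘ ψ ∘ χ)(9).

Apply the permutations in order: χ(9) = 6, then ψ(6) = 9, then φ(9) = 11. So (φ ∘ ψ ∘ χ)(9) = 11.

11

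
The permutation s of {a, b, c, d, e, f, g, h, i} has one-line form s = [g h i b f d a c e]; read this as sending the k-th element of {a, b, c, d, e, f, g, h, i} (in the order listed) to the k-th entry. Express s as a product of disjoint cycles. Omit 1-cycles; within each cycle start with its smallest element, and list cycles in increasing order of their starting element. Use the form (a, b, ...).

Start at a and follow images: a → g → a, giving the cycle (a, g).
Continuing from each remaining unvisited element yields (a, g)(b, h, c, i, e, f, d).

(a, g)(b, h, c, i, e, f, d)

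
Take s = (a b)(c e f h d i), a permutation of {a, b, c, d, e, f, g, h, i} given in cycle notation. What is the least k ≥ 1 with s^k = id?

The disjoint cycles have lengths 6, 2, 1.
The order of s is the least common multiple of its cycle lengths: lcm(6, 2) = 6.

6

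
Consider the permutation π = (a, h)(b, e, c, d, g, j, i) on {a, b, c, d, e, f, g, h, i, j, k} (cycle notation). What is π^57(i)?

b

i lies in the 7-cycle (b, e, c, d, g, j, i).
On a 7-cycle, π^7 is the identity, so π^57 = π^1 there (57 ≡ 1 mod 7).
Stepping 1 place around the cycle: i → b.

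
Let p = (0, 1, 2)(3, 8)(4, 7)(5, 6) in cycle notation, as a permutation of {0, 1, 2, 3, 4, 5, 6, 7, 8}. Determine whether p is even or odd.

The cycle lengths are 3, 2, 2, 2.
A cycle is odd iff its length is even; p has 3 even-length cycles, so sgn(p) = (−1)^3 and p is odd.

odd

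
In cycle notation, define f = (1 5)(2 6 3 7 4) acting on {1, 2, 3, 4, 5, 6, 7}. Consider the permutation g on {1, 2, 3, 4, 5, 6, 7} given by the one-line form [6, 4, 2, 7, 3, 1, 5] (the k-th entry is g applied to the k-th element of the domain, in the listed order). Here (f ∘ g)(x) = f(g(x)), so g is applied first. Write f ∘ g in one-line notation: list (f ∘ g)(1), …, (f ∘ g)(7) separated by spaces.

(f ∘ g)(x) = f(g(x)). Computing each image: f(g(1)) = f(6) = 3, f(g(2)) = f(4) = 2, f(g(3)) = f(2) = 6, f(g(4)) = f(7) = 4, f(g(5)) = f(3) = 7, f(g(6)) = f(1) = 5, f(g(7)) = f(5) = 1.
Hence f ∘ g = [3 2 6 4 7 5 1].

3 2 6 4 7 5 1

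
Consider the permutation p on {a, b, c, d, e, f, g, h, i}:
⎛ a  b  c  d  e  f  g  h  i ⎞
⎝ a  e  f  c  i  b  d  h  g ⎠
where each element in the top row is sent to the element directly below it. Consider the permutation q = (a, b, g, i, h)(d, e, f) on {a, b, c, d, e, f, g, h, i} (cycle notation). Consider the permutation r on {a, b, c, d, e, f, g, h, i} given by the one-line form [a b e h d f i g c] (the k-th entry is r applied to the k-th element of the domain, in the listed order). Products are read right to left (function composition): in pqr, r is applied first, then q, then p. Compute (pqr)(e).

i

Chase e: r(e) = d; q(d) = e; p(e) = i. Hence (pqr)(e) = i.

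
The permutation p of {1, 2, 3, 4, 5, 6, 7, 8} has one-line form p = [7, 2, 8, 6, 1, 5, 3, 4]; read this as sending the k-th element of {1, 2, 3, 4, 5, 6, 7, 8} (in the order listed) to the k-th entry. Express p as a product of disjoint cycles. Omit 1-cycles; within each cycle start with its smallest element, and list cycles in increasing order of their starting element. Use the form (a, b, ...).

Start at 1 and follow images: 1 → 7 → 3 → 8 → 4 → 6 → 5 → 1, giving the cycle (1, 7, 3, 8, 4, 6, 5).
Repeating from the next unused element and collecting all non-trivial cycles gives (1, 7, 3, 8, 4, 6, 5).

(1, 7, 3, 8, 4, 6, 5)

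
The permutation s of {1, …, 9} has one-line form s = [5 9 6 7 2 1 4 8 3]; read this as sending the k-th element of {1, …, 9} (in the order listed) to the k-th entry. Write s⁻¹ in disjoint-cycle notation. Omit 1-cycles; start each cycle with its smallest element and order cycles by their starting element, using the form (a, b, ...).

(1, 6, 3, 9, 2, 5)(4, 7)

The cycle decomposition of s is (1, 5, 2, 9, 3, 6)(4, 7).
The inverse reverses every cycle; in canonical form, s⁻¹ = (1, 6, 3, 9, 2, 5)(4, 7).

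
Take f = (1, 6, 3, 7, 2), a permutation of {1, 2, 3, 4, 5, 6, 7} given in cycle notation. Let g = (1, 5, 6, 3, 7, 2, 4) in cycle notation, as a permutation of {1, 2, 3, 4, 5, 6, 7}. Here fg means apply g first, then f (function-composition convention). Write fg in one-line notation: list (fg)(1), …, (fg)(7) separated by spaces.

5 4 2 6 3 7 1

(fg)(x) = f(g(x)). Computing each image: f(g(1)) = f(5) = 5, f(g(2)) = f(4) = 4, f(g(3)) = f(7) = 2, f(g(4)) = f(1) = 6, f(g(5)) = f(6) = 3, f(g(6)) = f(3) = 7, f(g(7)) = f(2) = 1.
Hence fg = [5 4 2 6 3 7 1].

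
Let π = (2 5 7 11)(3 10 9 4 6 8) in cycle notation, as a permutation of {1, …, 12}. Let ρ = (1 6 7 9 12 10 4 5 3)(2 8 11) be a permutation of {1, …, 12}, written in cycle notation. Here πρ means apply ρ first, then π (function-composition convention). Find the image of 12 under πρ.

ρ(12) = 10, then π(10) = 9; composing gives (πρ)(12) = 9.

9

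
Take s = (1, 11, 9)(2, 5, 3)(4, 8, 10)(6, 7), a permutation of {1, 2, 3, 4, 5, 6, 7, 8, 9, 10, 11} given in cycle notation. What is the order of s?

6

The disjoint cycles have lengths 3, 3, 3, 2.
The order is lcm(3, 3, 3, 2) = 6.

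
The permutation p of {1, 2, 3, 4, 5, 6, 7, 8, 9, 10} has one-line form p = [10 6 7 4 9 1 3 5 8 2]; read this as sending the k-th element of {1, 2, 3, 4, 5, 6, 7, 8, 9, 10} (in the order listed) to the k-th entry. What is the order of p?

The disjoint-cycle form of p has cycle lengths 4, 3, 2, 1.
The order is lcm(4, 3, 2) = 12.

12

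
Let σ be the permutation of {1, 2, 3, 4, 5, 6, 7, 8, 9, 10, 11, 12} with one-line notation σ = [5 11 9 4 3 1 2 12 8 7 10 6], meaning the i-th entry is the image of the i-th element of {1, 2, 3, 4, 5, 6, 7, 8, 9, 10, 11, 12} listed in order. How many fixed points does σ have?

1

The fixed points (elements with σ(x) = x) are {4}, so there is 1.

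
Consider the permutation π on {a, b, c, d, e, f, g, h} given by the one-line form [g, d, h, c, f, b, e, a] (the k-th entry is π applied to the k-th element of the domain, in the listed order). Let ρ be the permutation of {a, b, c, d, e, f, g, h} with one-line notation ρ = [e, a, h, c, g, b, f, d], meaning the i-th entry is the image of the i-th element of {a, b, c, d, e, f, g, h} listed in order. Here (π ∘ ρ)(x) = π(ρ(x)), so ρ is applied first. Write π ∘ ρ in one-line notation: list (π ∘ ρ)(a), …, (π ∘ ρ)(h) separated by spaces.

For each element, apply ρ then π: a → e → f; b → a → g; c → h → a; d → c → h; e → g → e; f → b → d; g → f → b; h → d → c.
Collecting the images, π ∘ ρ = [f g a h e d b c].

f g a h e d b c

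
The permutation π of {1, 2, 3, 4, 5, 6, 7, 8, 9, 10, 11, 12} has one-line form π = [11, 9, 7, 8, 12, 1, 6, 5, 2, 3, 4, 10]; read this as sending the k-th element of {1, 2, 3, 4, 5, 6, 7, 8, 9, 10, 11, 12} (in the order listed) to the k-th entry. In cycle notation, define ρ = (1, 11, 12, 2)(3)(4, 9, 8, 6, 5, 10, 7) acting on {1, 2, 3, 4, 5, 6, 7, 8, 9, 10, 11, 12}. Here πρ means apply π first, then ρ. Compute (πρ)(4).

First apply π: π(4) = 8, then ρ(8) = 6. Thus (πρ)(4) = 6.

6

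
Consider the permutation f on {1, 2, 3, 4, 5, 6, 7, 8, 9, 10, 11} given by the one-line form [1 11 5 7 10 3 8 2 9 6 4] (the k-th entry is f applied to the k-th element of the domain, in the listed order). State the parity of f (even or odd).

In disjoint-cycle form the cycle lengths are 5, 4, 1, 1.
A cycle of length ℓ contributes ℓ−1 transpositions, so f is a product of 4 + 3 = 7 transpositions — odd.

odd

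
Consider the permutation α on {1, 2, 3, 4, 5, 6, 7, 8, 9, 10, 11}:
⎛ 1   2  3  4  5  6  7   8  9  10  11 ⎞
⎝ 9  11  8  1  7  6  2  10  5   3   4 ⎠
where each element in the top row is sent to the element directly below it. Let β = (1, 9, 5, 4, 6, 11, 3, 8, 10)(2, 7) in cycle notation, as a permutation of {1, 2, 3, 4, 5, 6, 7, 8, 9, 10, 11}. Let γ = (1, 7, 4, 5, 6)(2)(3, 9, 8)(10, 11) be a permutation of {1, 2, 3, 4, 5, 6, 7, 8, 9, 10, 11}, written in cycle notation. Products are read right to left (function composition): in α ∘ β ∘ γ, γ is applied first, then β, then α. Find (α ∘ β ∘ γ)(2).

Chase 2: γ(2) = 2; β(2) = 7; α(7) = 2. Hence (α ∘ β ∘ γ)(2) = 2.

2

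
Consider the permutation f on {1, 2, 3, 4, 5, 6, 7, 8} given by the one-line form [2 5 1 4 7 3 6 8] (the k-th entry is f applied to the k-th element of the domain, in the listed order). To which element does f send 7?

7 is element number 7 of the domain, and entry number 7 of the one-line form is 6, so f(7) = 6.

6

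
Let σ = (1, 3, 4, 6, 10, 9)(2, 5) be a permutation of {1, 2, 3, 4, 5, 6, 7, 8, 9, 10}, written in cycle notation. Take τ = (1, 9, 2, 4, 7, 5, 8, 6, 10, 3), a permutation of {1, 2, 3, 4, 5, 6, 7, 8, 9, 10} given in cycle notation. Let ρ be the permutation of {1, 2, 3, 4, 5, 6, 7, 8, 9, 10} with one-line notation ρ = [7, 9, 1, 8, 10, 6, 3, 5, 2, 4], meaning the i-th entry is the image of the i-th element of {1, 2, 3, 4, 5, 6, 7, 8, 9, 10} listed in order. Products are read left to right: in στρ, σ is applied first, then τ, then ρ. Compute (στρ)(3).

(στρ)(3) = ρ(τ(σ(3))). σ(3) = 4, then τ(4) = 7, then ρ(7) = 3, so the result is 3.

3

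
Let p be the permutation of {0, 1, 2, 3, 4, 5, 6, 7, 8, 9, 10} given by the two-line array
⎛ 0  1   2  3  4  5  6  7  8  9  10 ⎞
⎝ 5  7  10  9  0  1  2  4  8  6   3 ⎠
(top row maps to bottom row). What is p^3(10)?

6

Tracing 10 → 3 → … returns to 10 after 5 steps, so 10 lies in a 5-cycle (2, 10, 3, 9, 6).
Advancing 3 steps from 10: 10 → 3 → 9 → 6.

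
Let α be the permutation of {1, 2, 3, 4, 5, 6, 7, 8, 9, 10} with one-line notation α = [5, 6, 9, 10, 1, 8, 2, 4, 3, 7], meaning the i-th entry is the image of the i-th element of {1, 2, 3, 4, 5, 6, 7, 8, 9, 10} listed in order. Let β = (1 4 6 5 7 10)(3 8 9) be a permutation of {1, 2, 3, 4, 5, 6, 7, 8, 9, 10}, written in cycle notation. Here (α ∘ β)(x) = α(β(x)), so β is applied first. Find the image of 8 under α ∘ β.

3

(α ∘ β)(8) = α(β(8)). β(8) = 9, then α(9) = 3. So (α ∘ β)(8) = 3.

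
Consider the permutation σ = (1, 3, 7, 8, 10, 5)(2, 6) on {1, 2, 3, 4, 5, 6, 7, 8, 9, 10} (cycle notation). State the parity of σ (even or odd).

The cycle lengths are 6, 2, 1, 1.
A cycle is odd iff its length is even; σ has 2 even-length cycles, so sgn(σ) = (−1)^2 and σ is even.

even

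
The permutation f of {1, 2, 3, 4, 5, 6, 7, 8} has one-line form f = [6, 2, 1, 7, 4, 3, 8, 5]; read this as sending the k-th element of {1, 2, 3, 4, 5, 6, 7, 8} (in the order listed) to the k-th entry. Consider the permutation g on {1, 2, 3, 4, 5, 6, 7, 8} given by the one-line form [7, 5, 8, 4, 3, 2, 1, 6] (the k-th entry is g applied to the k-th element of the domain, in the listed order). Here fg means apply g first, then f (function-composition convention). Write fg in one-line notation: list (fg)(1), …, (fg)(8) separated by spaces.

Chase each element through g then f: 1 → 7 → 8; 2 → 5 → 4; 3 → 8 → 5; 4 → 4 → 7; 5 → 3 → 1; 6 → 2 → 2; 7 → 1 → 6; 8 → 6 → 3.
So fg in one-line form is 8 4 5 7 1 2 6 3.

8 4 5 7 1 2 6 3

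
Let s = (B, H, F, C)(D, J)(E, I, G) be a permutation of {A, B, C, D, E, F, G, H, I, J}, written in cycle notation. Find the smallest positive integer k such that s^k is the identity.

The cycle type of s is (4, 3, 2, 1).
Since disjoint cycles commute, ord(s) = lcm(4, 3, 2) = 12.

12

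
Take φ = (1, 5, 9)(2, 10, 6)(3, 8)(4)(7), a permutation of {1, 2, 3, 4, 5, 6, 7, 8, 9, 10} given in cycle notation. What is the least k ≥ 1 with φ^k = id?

The cycle type of φ is (3, 3, 2, 1, 1).
The order of φ is the least common multiple of its cycle lengths: lcm(3, 3, 2) = 6.

6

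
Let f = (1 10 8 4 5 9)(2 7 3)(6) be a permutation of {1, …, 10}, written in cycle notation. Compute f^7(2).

7

2 lies in the 3-cycle (2 7 3).
Since the cycle has length 3, f^7 acts on it the same as f^1 (7 mod 3 = 1).
Advancing 1 step from 2: 2 → 7.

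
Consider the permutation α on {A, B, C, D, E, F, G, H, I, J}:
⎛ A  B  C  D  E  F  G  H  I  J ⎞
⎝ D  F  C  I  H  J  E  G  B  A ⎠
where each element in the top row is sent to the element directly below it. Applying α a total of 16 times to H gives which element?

G

Tracing H → G → … returns to H after 3 steps, so H lies in a 3-cycle (E, H, G).
Powers repeat with period 3 on this cycle, and 16 mod 3 = 1, so α^16(H) = α^1(H).
Advancing 1 step from H: H → G.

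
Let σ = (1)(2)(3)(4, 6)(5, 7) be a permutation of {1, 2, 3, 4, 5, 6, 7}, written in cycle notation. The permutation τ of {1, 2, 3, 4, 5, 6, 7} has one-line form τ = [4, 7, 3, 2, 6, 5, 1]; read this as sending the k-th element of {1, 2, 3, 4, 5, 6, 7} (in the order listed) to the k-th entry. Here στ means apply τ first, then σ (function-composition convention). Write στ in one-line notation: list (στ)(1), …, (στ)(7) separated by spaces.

6 5 3 2 4 7 1

Chase each element through τ then σ: 1 → 4 → 6; 2 → 7 → 5; 3 → 3 → 3; 4 → 2 → 2; 5 → 6 → 4; 6 → 5 → 7; 7 → 1 → 1.
Collecting the images, στ = [6 5 3 2 4 7 1].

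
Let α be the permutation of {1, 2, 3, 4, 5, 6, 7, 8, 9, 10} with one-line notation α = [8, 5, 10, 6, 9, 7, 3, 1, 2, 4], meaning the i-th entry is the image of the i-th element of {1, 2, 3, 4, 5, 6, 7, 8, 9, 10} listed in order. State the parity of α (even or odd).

In disjoint-cycle form the cycle lengths are 5, 3, 2.
A cycle of length ℓ contributes ℓ−1 transpositions, so α is a product of 4 + 2 + 1 = 7 transpositions — odd.

odd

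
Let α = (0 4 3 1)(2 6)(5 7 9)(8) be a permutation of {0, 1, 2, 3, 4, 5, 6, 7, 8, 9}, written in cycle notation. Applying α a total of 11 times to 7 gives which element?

5

7 lies in the 3-cycle (5 7 9).
On a 3-cycle, α^3 is the identity, so α^11 = α^2 there (11 ≡ 2 mod 3).
Stepping 2 places around the cycle: 7 → 9 → 5.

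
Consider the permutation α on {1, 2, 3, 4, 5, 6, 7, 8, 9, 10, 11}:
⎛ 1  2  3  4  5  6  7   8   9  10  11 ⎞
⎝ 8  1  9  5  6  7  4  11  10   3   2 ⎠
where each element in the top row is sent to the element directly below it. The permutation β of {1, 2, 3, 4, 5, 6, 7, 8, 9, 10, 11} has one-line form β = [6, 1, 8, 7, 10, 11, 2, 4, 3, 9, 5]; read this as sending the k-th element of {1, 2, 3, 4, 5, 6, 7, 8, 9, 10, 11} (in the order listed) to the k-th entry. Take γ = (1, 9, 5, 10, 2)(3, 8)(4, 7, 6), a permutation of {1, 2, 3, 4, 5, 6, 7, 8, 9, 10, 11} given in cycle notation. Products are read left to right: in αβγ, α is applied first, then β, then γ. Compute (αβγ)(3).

Apply the permutations in order: α(3) = 9, then β(9) = 3, then γ(3) = 8. So (αβγ)(3) = 8.

8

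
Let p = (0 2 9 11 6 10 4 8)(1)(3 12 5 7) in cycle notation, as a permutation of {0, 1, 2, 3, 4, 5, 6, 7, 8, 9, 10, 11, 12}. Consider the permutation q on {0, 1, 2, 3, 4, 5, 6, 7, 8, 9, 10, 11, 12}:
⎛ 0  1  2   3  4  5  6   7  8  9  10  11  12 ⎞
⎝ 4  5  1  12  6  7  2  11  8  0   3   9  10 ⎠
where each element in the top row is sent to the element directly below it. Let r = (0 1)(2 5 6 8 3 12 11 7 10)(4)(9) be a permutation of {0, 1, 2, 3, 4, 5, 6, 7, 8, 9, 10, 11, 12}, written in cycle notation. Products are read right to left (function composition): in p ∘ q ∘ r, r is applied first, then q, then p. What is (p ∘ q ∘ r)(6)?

Apply the permutations in order: r(6) = 8, then q(8) = 8, then p(8) = 0. So (p ∘ q ∘ r)(6) = 0.

0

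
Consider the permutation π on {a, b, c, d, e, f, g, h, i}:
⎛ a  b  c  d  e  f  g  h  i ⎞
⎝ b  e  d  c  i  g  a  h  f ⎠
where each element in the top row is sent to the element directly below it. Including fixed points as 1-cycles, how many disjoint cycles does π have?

The cycle decomposition is (a b e i f g)(c d)(h), which has 3 cycles (counting 1-cycles).

3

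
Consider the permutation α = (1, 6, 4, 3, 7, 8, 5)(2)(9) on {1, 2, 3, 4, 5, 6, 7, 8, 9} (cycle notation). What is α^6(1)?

5

1 lies in the 7-cycle (1, 6, 4, 3, 7, 8, 5).
Stepping 6 places around the cycle: 1 → 6 → 4 → 3 → 7 → 8 → 5.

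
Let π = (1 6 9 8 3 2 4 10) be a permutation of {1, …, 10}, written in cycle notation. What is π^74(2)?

2 lies in the 8-cycle (1 6 9 8 3 2 4 10).
Since the cycle has length 8, π^74 acts on it the same as π^2 (74 mod 8 = 2).
Stepping 2 places around the cycle: 2 → 4 → 10.

10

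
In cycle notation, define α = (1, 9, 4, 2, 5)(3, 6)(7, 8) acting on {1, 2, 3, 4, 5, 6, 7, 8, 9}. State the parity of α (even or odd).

The cycle lengths are 5, 2, 2.
A cycle of length ℓ contributes ℓ−1 transpositions, so α is a product of 4 + 1 + 1 = 6 transpositions — even.

even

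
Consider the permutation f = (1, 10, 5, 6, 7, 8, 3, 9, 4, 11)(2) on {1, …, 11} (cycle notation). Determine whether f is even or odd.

odd

The cycle lengths are 10, 1.
A cycle is odd iff its length is even; f has 1 even-length cycle, so sgn(f) = (−1)^1 and f is odd.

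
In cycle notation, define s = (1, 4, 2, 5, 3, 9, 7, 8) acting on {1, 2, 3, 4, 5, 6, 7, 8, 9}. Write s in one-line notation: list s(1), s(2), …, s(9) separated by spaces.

4 5 9 2 3 6 8 1 7

Image by image: 1→4, 2→5, 3→9, 4→2, 5→3, 6→6, 7→8, 8→1, 9→7.
Listing these in domain order gives 4 5 9 2 3 6 8 1 7.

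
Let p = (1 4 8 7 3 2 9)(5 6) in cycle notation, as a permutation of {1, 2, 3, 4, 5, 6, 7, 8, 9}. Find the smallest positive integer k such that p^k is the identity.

14

The disjoint cycles have lengths 7, 2.
The order of p is the least common multiple of its cycle lengths: lcm(7, 2) = 14.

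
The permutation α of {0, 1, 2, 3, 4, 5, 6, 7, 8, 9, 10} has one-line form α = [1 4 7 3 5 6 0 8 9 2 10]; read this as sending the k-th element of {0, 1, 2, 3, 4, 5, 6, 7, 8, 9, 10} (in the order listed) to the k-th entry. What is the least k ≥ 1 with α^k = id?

The disjoint-cycle form of α has cycle lengths 5, 4, 1, 1.
The order of α is the least common multiple of its cycle lengths: lcm(5, 4) = 20.

20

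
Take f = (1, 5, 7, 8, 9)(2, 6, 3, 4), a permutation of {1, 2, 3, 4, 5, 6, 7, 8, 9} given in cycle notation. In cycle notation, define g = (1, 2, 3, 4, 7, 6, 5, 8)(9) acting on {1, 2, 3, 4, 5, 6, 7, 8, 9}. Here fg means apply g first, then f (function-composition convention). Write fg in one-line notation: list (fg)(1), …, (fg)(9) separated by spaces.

6 4 2 8 9 7 3 5 1

Chase each element through g then f: 1 → 2 → 6; 2 → 3 → 4; 3 → 4 → 2; 4 → 7 → 8; 5 → 8 → 9; 6 → 5 → 7; 7 → 6 → 3; 8 → 1 → 5; 9 → 9 → 1.
Collecting the images, fg = [6 4 2 8 9 7 3 5 1].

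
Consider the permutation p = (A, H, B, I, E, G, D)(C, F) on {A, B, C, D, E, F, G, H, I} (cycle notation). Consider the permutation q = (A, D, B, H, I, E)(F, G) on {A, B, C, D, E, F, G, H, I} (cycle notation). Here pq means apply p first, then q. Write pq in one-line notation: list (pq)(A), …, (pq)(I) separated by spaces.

I E G D F C B H A

(pq)(x) = q(p(x)). Computing each image: q(p(A)) = q(H) = I, q(p(B)) = q(I) = E, q(p(C)) = q(F) = G, q(p(D)) = q(A) = D, q(p(E)) = q(G) = F, q(p(F)) = q(C) = C, q(p(G)) = q(D) = B, q(p(H)) = q(B) = H, q(p(I)) = q(E) = A.
Hence pq = [I E G D F C B H A].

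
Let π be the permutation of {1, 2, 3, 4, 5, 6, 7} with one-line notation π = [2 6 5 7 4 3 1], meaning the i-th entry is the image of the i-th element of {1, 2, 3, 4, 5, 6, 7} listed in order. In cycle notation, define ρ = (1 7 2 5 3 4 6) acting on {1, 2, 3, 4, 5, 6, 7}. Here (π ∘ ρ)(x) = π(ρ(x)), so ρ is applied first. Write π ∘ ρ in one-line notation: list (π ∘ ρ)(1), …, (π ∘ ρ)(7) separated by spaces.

1 4 7 3 5 2 6

(π ∘ ρ)(x) = π(ρ(x)). Computing each image: π(ρ(1)) = π(7) = 1, π(ρ(2)) = π(5) = 4, π(ρ(3)) = π(4) = 7, π(ρ(4)) = π(6) = 3, π(ρ(5)) = π(3) = 5, π(ρ(6)) = π(1) = 2, π(ρ(7)) = π(2) = 6.
Hence π ∘ ρ = [1 4 7 3 5 2 6].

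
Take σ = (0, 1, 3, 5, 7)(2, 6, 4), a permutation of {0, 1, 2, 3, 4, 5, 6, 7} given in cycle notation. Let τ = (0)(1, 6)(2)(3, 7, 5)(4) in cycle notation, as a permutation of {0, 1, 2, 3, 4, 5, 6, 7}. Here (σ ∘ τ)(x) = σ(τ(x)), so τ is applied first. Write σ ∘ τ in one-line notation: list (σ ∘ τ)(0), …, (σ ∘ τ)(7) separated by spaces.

Chase each element through τ then σ: 0 → 0 → 1; 1 → 6 → 4; 2 → 2 → 6; 3 → 7 → 0; 4 → 4 → 2; 5 → 3 → 5; 6 → 1 → 3; 7 → 5 → 7.
So σ ∘ τ in one-line form is 1 4 6 0 2 5 3 7.

1 4 6 0 2 5 3 7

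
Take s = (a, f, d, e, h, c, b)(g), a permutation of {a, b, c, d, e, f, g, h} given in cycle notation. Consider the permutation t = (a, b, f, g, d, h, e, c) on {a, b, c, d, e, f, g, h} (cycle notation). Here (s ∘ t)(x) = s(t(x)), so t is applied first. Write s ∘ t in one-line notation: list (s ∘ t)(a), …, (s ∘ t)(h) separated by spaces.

(s ∘ t)(x) = s(t(x)). Computing each image: s(t(a)) = s(b) = a, s(t(b)) = s(f) = d, s(t(c)) = s(a) = f, s(t(d)) = s(h) = c, s(t(e)) = s(c) = b, s(t(f)) = s(g) = g, s(t(g)) = s(d) = e, s(t(h)) = s(e) = h.
Hence s ∘ t = [a d f c b g e h].

a d f c b g e h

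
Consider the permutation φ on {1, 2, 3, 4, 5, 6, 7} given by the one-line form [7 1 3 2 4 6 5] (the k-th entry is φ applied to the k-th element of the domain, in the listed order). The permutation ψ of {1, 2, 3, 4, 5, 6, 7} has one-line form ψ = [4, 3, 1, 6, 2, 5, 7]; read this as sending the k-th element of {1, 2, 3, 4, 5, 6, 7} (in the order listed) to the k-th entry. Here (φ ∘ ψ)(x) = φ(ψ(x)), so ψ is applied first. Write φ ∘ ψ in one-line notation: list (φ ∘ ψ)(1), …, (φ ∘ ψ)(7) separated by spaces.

2 3 7 6 1 4 5

For each element, apply ψ then φ: 1 → 4 → 2; 2 → 3 → 3; 3 → 1 → 7; 4 → 6 → 6; 5 → 2 → 1; 6 → 5 → 4; 7 → 7 → 5.
So φ ∘ ψ in one-line form is 2 3 7 6 1 4 5.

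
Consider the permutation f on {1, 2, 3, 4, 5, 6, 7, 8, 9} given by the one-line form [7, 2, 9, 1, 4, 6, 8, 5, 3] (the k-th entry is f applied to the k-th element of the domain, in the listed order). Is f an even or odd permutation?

odd

In disjoint-cycle form the cycle lengths are 5, 2, 1, 1.
A cycle is odd iff its length is even; f has 1 even-length cycle, so sgn(f) = (−1)^1 and f is odd.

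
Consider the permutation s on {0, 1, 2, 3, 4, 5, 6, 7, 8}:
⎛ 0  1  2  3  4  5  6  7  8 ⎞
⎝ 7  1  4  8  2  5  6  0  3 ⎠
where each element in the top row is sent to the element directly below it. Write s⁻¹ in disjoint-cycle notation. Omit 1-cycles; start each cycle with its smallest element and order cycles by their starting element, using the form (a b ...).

(0 7)(2 4)(3 8)

The cycle decomposition of s is (0 7)(2 4)(3 8).
Reversing each cycle (and rotating so the smallest element leads) gives s⁻¹ = (0 7)(2 4)(3 8).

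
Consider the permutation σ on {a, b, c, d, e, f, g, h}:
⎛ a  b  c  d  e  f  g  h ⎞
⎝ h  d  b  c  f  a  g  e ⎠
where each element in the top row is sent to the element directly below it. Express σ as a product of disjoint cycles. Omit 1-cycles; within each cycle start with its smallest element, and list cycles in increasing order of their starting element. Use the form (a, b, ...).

(a, h, e, f)(b, d, c)

From a: a → h → e → f → a, closing the cycle (a, h, e, f).
Repeating from the next unused element and collecting all non-trivial cycles gives (a, h, e, f)(b, d, c).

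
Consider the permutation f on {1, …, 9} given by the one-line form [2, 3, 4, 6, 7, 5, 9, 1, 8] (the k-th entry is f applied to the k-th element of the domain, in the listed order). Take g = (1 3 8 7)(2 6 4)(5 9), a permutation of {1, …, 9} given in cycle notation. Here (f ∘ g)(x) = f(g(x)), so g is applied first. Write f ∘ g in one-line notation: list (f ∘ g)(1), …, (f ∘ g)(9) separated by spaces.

4 5 1 3 8 6 2 9 7

Chase each element through g then f: 1 → 3 → 4; 2 → 6 → 5; 3 → 8 → 1; 4 → 2 → 3; 5 → 9 → 8; 6 → 4 → 6; 7 → 1 → 2; 8 → 7 → 9; 9 → 5 → 7.
So f ∘ g in one-line form is 4 5 1 3 8 6 2 9 7.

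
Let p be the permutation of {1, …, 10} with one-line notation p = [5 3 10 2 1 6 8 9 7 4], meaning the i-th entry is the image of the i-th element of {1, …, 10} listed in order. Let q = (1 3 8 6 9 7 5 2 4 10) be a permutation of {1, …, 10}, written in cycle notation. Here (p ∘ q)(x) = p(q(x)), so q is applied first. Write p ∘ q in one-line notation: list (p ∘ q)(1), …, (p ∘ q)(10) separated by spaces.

10 2 9 4 3 7 1 6 8 5

Chase each element through q then p: 1 → 3 → 10; 2 → 4 → 2; 3 → 8 → 9; 4 → 10 → 4; 5 → 2 → 3; 6 → 9 → 7; 7 → 5 → 1; 8 → 6 → 6; 9 → 7 → 8; 10 → 1 → 5.
So p ∘ q in one-line form is 10 2 9 4 3 7 1 6 8 5.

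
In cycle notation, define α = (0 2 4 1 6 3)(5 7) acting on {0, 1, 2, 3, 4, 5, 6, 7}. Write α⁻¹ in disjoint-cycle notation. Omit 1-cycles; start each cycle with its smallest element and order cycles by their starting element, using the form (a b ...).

If α sends a → b within a cycle, α⁻¹ sends b → a; equivalently, reverse each cycle.
Reversing each cycle of α and rotating so the smallest element leads gives (0 3 6 1 4 2)(5 7).

(0 3 6 1 4 2)(5 7)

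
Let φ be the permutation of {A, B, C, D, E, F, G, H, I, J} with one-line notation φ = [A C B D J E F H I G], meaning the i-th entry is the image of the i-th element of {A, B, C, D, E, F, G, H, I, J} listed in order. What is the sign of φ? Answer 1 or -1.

1

In disjoint-cycle form the cycle lengths are 4, 2, 1, 1, 1, 1.
A cycle is odd iff its length is even; φ has 2 even-length cycles, so sgn(φ) = (−1)^2 and φ is even.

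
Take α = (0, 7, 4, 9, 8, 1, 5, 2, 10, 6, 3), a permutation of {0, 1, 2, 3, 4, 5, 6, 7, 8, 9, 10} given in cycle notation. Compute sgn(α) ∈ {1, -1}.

The cycle lengths are 11.
A cycle is odd iff its length is even; α has 0 even-length cycles, so sgn(α) = (−1)^0 and α is even.

1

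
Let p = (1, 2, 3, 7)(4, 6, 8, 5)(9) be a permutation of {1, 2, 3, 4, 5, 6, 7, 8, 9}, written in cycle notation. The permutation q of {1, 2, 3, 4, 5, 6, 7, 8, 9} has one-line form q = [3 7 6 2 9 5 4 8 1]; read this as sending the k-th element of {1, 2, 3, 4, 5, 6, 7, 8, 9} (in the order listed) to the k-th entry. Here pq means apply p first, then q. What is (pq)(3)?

(pq)(3) = q(p(3)). p(3) = 7, then q(7) = 4. So (pq)(3) = 4.

4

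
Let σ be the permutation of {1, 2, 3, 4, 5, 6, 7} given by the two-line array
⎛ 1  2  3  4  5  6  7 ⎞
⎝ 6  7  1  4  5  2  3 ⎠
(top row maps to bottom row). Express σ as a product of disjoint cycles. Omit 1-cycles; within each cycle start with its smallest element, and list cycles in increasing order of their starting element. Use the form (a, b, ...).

(1, 6, 2, 7, 3)

From 1: 1 → 6 → 2 → 7 → 3 → 1, closing the cycle (1, 6, 2, 7, 3).
Continuing from each remaining unvisited element yields (1, 6, 2, 7, 3).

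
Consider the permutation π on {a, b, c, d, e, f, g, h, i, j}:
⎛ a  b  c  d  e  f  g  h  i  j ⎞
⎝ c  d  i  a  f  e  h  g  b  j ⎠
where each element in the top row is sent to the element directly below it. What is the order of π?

The disjoint-cycle form of π has cycle lengths 5, 2, 2, 1.
Since disjoint cycles commute, ord(π) = lcm(5, 2, 2) = 10.

10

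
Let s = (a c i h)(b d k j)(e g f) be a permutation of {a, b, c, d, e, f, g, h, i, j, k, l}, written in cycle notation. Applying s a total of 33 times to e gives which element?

e lies in the 3-cycle (e g f).
Powers repeat with period 3 on this cycle, and 33 mod 3 = 0, so s^33(e) = s^0(e).
So s^33(e) = e.

e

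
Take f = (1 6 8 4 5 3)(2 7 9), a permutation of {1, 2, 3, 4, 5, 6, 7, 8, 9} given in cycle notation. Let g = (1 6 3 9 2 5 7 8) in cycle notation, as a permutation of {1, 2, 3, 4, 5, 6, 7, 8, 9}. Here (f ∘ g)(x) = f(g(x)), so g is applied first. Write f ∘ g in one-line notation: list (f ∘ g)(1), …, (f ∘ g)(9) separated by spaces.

(f ∘ g)(x) = f(g(x)). Computing each image: f(g(1)) = f(6) = 8, f(g(2)) = f(5) = 3, f(g(3)) = f(9) = 2, f(g(4)) = f(4) = 5, f(g(5)) = f(7) = 9, f(g(6)) = f(3) = 1, f(g(7)) = f(8) = 4, f(g(8)) = f(1) = 6, f(g(9)) = f(2) = 7.
Hence f ∘ g = [8 3 2 5 9 1 4 6 7].

8 3 2 5 9 1 4 6 7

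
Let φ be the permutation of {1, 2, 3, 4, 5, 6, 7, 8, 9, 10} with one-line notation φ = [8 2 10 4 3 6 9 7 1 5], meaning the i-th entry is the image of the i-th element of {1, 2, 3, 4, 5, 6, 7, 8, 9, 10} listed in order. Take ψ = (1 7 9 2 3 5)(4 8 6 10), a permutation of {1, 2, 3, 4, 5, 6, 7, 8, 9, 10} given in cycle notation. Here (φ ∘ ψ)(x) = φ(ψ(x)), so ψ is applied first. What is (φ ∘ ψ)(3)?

(φ ∘ ψ)(3) = φ(ψ(3)). ψ(3) = 5, then φ(5) = 3. So (φ ∘ ψ)(3) = 3.

3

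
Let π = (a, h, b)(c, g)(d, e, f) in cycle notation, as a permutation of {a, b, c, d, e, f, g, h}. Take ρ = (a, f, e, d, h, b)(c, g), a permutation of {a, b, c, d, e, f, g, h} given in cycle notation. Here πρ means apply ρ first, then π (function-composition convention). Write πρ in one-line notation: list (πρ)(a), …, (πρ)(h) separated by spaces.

d h c b e f g a

Chase each element through ρ then π: a → f → d; b → a → h; c → g → c; d → h → b; e → d → e; f → e → f; g → c → g; h → b → a.
So πρ in one-line form is d h c b e f g a.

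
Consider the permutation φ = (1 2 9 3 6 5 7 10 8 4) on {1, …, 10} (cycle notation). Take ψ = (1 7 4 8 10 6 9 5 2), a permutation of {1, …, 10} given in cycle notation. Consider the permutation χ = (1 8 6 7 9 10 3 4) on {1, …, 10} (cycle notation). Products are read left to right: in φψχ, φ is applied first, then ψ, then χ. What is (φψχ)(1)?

8

Chase 1: φ(1) = 2; ψ(2) = 1; χ(1) = 8. Hence (φψχ)(1) = 8.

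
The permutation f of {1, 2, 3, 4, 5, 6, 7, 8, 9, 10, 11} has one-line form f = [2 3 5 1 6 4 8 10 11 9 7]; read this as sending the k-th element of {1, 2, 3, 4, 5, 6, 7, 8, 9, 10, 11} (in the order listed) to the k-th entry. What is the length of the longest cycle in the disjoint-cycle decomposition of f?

Decomposing into disjoint cycles gives (1, 2, 3, 5, 6, 4)(7, 8, 10, 9, 11); the longest has length 6.

6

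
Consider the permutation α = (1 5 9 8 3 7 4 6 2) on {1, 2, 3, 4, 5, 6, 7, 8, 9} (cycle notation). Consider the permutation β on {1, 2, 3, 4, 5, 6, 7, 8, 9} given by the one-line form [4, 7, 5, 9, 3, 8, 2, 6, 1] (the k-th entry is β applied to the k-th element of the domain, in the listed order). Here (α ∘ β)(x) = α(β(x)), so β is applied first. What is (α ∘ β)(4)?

First apply β: β(4) = 9, then α(9) = 8. Thus (α ∘ β)(4) = 8.

8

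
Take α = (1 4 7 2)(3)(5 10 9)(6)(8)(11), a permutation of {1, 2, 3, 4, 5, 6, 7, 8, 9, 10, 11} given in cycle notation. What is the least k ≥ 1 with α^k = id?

12

The disjoint cycles have lengths 4, 3, 1, 1, 1, 1.
The order of α is the least common multiple of its cycle lengths: lcm(4, 3) = 12.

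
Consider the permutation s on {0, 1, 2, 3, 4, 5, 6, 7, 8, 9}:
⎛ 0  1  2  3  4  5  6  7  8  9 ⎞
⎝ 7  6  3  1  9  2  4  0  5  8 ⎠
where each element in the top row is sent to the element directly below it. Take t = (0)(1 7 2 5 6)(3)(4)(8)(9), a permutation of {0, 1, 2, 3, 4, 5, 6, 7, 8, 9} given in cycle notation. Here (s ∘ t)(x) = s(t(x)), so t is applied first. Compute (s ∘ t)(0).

First apply t: t(0) = 0, then s(0) = 7. Thus (s ∘ t)(0) = 7.

7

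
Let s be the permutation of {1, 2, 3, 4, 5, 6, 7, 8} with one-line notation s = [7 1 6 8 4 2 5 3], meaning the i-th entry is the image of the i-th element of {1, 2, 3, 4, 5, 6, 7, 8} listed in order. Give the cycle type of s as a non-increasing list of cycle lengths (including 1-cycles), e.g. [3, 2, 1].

[8]

The disjoint cycles are (1 7 5 4 8 3 6 2), with lengths 8 in non-increasing order.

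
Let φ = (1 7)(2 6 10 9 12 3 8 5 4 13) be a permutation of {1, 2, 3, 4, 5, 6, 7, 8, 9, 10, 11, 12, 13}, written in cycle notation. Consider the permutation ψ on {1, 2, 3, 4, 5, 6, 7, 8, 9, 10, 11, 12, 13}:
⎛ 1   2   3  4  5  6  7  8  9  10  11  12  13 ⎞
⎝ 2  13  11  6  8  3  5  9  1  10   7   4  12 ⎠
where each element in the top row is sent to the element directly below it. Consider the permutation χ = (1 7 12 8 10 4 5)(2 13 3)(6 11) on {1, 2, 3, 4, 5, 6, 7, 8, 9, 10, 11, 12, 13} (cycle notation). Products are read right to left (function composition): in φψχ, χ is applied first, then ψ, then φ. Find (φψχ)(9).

(φψχ)(9) = φ(ψ(χ(9))). χ(9) = 9, then ψ(9) = 1, then φ(1) = 7, so the result is 7.

7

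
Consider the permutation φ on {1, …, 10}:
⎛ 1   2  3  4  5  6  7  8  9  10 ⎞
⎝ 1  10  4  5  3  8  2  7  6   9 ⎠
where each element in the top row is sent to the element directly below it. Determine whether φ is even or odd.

In disjoint-cycle form the cycle lengths are 6, 3, 1.
A cycle is odd iff its length is even; φ has 1 even-length cycle, so sgn(φ) = (−1)^1 and φ is odd.

odd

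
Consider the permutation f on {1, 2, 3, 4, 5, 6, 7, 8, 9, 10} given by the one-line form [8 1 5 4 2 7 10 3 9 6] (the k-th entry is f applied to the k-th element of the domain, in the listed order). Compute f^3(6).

Tracing 6 → 7 → … returns to 6 after 3 steps, so 6 lies in a 3-cycle (6, 7, 10).
On a 3-cycle, f^3 is the identity, so f^3 = f^0 there (3 ≡ 0 mod 3).
So f^3(6) = 6.

6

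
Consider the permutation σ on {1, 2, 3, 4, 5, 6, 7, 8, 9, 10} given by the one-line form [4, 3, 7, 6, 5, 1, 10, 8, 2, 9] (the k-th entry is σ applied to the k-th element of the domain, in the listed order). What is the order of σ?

15

The disjoint-cycle form of σ has cycle lengths 5, 3, 1, 1.
The order of σ is the least common multiple of its cycle lengths: lcm(5, 3) = 15.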